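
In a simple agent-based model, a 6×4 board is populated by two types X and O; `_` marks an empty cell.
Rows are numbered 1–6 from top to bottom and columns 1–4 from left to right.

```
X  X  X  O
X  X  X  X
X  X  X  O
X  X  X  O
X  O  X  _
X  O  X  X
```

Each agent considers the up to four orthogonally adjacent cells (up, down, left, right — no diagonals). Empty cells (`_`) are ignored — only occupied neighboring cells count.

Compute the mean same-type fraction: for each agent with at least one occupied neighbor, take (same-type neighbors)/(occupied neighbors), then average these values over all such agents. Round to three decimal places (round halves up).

Row 1: (1,1)X 2/2 · (1,2)X 3/3 · (1,3)X 2/3 · (1,4)O 0/2
Row 2: (2,1)X 3/3 · (2,2)X 4/4 · (2,3)X 4/4 · (2,4)X 1/3
Row 3: (3,1)X 3/3 · (3,2)X 4/4 · (3,3)X 3/4 · (3,4)O 1/3
Row 4: (4,1)X 3/3 · (4,2)X 3/4 · (4,3)X 3/4 · (4,4)O 1/2
Row 5: (5,1)X 2/3 · (5,2)O 1/4 · (5,3)X 2/3
Row 6: (6,1)X 1/2 · (6,2)O 1/3 · (6,3)X 2/3 · (6,4)X 1/1
Sum over 23 agents: 2/2 + 3/3 + 2/3 + 0/2 + 3/3 + 4/4 + 4/4 + 1/3 + 3/3 + 4/4 + 3/4 + 1/3 + 3/3 + 3/4 + 3/4 + 1/2 + 2/3 + 1/4 + 2/3 + 1/2 + 1/3 + 2/3 + 1/1 = 97/6; mean = 97/6 ÷ 23 = 97/138 = 0.702898… → 0.703.

0.703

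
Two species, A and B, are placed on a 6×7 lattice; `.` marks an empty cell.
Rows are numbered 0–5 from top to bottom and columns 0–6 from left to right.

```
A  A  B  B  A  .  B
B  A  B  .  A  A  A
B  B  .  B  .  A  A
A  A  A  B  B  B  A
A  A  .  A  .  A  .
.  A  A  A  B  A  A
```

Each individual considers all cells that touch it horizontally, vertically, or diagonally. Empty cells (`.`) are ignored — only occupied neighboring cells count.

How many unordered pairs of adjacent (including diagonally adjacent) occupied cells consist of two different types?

33

Scan each occupied cell's neighbors to the right and below (and the two forward diagonals) so each pair is counted once.
Row 0: A(0,0)–A(0,1)= A(0,0)–B(1,0)≠ A(0,0)–A(1,1)= A(0,1)–B(0,2)≠ A(0,1)–A(1,1)= A(0,1)–B(1,2)≠ A(0,1)–B(1,0)≠ B(0,2)–B(0,3)= B(0,2)–B(1,2)= B(0,2)–A(1,1)≠ B(0,3)–A(0,4)≠ B(0,3)–A(1,4)≠ B(0,3)–B(1,2)= A(0,4)–A(1,4)= A(0,4)–A(1,5)= B(0,6)–A(1,6)≠ B(0,6)–A(1,5)≠  → 9/17 unlike.
Row 1: B(1,0)–A(1,1)≠ B(1,0)–B(2,0)= B(1,0)–B(2,1)= A(1,1)–B(1,2)≠ A(1,1)–B(2,1)≠ A(1,1)–B(2,0)≠ B(1,2)–B(2,3)= B(1,2)–B(2,1)= A(1,4)–A(1,5)= A(1,4)–A(2,5)= A(1,4)–B(2,3)≠ A(1,5)–A(1,6)= A(1,5)–A(2,5)= A(1,5)–A(2,6)= A(1,6)–A(2,6)= A(1,6)–A(2,5)=  → 5/16 unlike.
Row 2: B(2,0)–B(2,1)= B(2,0)–A(3,0)≠ B(2,0)–A(3,1)≠ B(2,1)–A(3,1)≠ B(2,1)–A(3,2)≠ B(2,1)–A(3,0)≠ B(2,3)–B(3,3)= B(2,3)–B(3,4)= B(2,3)–A(3,2)≠ A(2,5)–A(2,6)= A(2,5)–B(3,5)≠ A(2,5)–A(3,6)= A(2,5)–B(3,4)≠ A(2,6)–A(3,6)= A(2,6)–B(3,5)≠  → 9/15 unlike.
Row 3: A(3,0)–A(3,1)= A(3,0)–A(4,0)= A(3,0)–A(4,1)= A(3,1)–A(3,2)= A(3,1)–A(4,1)= A(3,1)–A(4,0)= A(3,2)–B(3,3)≠ A(3,2)–A(4,3)= A(3,2)–A(4,1)= B(3,3)–B(3,4)= B(3,3)–A(4,3)≠ B(3,4)–B(3,5)= B(3,4)–A(4,5)≠ B(3,4)–A(4,3)≠ B(3,5)–A(3,6)≠ B(3,5)–A(4,5)≠ A(3,6)–A(4,5)=  → 6/17 unlike.
Row 4: A(4,0)–A(4,1)= A(4,0)–A(5,1)= A(4,1)–A(5,1)= A(4,1)–A(5,2)= A(4,3)–A(5,3)= A(4,3)–B(5,4)≠ A(4,3)–A(5,2)= A(4,5)–A(5,5)= A(4,5)–A(5,6)= A(4,5)–B(5,4)≠  → 2/10 unlike.
Row 5: A(5,1)–A(5,2)= A(5,2)–A(5,3)= A(5,3)–B(5,4)≠ B(5,4)–A(5,5)≠ A(5,5)–A(5,6)=  → 2/5 unlike.
Total adjacent occupied pairs: 80; unlike-type pairs: 33.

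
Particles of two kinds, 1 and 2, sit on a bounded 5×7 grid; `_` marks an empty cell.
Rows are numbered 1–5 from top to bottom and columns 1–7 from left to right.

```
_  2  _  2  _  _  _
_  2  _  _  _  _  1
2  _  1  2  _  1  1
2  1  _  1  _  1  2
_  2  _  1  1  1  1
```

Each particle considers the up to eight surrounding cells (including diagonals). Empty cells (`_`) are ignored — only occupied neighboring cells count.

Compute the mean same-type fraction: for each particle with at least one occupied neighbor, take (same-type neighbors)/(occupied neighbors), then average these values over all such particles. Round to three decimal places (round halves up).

0.653

Row 1: (1,2)2 1/1 · (1,4)2 — no occupied neighbors
Row 2: (2,2)2 2/3 · (2,7)1 2/2
Row 3: (3,1)2 2/3 · (3,3)1 2/4 · (3,4)2 0/2 · (3,6)1 3/4 · (3,7)1 3/4
Row 4: (4,1)2 2/3 · (4,2)1 1/4 · (4,4)1 3/4 · (4,6)1 5/6 · (4,7)2 0/5
Row 5: (5,2)2 1/2 · (5,4)1 2/2 · (5,5)1 4/4 · (5,6)1 3/4 · (5,7)1 2/3
Sum over 18 particles: 1/1 + 2/3 + 2/2 + 2/3 + 2/4 + 0/2 + 3/4 + 3/4 + 2/3 + 1/4 + 3/4 + 5/6 + 0/5 + 1/2 + 2/2 + 4/4 + 3/4 + 2/3 = 47/4; mean = 47/4 ÷ 18 = 47/72 = 0.652777… → 0.653.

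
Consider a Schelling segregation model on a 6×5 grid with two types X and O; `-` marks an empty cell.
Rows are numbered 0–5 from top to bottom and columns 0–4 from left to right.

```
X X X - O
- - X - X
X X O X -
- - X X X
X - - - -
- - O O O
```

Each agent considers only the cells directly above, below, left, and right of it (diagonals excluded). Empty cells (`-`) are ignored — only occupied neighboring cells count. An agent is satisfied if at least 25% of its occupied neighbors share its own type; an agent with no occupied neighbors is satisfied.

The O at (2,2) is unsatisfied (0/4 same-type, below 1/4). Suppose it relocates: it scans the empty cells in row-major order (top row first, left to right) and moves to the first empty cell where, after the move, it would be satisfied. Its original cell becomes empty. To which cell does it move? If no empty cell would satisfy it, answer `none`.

(0,3)

Vacating (2,2). Empty cells in order:
  (0,3): 1/2 same-type → satisfied — stop here.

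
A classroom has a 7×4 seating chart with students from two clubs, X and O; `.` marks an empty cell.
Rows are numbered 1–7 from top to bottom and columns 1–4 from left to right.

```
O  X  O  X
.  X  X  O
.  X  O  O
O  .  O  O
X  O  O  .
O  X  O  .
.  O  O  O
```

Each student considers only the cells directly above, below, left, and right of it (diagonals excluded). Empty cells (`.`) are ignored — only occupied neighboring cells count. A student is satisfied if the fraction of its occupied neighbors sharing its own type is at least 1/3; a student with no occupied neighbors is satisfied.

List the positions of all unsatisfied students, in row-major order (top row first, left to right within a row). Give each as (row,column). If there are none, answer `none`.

(1,1), (1,3), (1,4), (2,3), (4,1), (5,1), (6,1), (6,2)

(1,1)O 0/1 not
(1,2)X 1/3 satisfied
(1,3)O 0/3 not
(1,4)X 0/2 not
(2,2)X 3/3 satisfied
(2,3)X 1/4 not
(2,4)O 1/3 satisfied
(3,2)X 1/2 satisfied
(3,3)O 2/4 satisfied
(3,4)O 3/3 satisfied
(4,1)O 0/1 not
(4,3)O 3/3 satisfied
(4,4)O 2/2 satisfied
(5,1)X 0/3 not
(5,2)O 1/3 satisfied
(5,3)O 3/3 satisfied
(6,1)O 0/2 not
(6,2)X 0/4 not
(6,3)O 2/3 satisfied
(7,2)O 1/2 satisfied
(7,3)O 3/3 satisfied
(7,4)O 1/1 satisfied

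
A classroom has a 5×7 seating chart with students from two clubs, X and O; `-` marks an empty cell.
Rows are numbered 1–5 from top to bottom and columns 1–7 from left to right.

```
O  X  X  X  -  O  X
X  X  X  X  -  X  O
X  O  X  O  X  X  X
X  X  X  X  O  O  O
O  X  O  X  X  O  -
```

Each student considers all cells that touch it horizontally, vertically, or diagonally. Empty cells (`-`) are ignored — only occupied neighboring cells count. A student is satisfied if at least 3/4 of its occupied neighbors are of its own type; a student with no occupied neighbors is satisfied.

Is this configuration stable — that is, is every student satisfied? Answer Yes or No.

(1,1)O 0/3 unhappy
(1,2)X 4/5 ok
(1,3)X 5/5 ok
(1,4)X 3/3 ok
(1,6)O 1/3 unhappy
(1,7)X 1/3 unhappy
(2,1)X 3/5 unhappy
(2,2)X 6/8 ok
(2,3)X 6/8 ok
(2,4)X 5/6 ok
(2,6)X 4/6 unhappy
(2,7)O 1/5 unhappy
(3,1)X 4/5 ok
(3,2)O 0/8 unhappy
(3,3)X 6/8 ok
(3,4)O 1/7 unhappy
(3,5)X 4/7 unhappy
(3,6)X 3/7 unhappy
(3,7)X 2/5 unhappy
(4,1)X 3/5 unhappy
(4,2)X 5/8 unhappy
(4,3)X 5/8 unhappy
(4,4)X 5/8 unhappy
(4,5)O 3/8 unhappy
(4,6)O 3/7 unhappy
(4,7)O 2/4 unhappy
(5,1)O 0/3 unhappy
(5,2)X 3/5 unhappy
(5,3)O 0/5 unhappy
(5,4)X 3/5 unhappy
(5,5)X 2/5 unhappy
(5,6)O 3/4 ok
For instance (1,1) has only 0/3 same-type neighbors, below 3/4.

No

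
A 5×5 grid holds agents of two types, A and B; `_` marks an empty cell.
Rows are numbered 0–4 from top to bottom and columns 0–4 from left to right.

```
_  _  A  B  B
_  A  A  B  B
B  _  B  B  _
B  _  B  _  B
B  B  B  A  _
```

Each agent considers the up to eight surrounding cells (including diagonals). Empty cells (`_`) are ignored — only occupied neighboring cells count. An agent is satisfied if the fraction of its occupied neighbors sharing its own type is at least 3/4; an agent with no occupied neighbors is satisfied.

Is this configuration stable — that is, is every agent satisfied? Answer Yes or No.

(0,2)A 2/4 not
(0,3)B 3/5 not
(0,4)B 3/3 satisfied
(1,1)A 2/4 not
(1,2)A 2/6 not
(1,3)B 5/7 not
(1,4)B 4/4 satisfied
(2,0)B 1/2 not
(2,2)B 3/5 not
(2,3)B 5/6 satisfied
(3,0)B 3/3 satisfied
(3,2)B 4/5 satisfied
(3,4)B 1/2 not
(4,0)B 2/2 satisfied
(4,1)B 4/4 satisfied
(4,2)B 2/3 not
(4,3)A 0/3 not
For instance (0,2) has only 2/4 same-type neighbors, below 3/4.

No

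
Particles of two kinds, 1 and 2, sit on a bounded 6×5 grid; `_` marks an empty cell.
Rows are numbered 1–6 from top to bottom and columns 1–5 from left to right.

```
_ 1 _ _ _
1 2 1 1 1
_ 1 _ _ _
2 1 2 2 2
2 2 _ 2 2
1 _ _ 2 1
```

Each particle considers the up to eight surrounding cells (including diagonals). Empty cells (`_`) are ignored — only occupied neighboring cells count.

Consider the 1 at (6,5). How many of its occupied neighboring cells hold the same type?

0

Occupied neighbors of (6,5): (5,4)=2, (5,5)=2, (6,4)=2.
Same type (1): 0 of 3.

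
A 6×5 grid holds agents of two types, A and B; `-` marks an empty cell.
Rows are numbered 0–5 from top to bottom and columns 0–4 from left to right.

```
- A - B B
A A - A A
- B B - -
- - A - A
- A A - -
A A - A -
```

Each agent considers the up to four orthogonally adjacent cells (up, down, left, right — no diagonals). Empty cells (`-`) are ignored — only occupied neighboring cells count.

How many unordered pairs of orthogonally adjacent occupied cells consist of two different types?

4

Scan each occupied cell's neighbors to the right and below so each pair is counted once.
From row 0: 2 unlike of 4 pairs (running 2/4).
From row 1: 1 unlike of 3 pairs (running 3/7).
From row 2: 1 unlike of 2 pairs (running 4/9).
From row 3: 0 unlike of 1 pairs (running 4/10).
From row 4: 0 unlike of 2 pairs (running 4/12).
From row 5: 0 unlike of 1 pairs (running 4/13).
Total adjacent occupied pairs: 13; unlike-type pairs: 4.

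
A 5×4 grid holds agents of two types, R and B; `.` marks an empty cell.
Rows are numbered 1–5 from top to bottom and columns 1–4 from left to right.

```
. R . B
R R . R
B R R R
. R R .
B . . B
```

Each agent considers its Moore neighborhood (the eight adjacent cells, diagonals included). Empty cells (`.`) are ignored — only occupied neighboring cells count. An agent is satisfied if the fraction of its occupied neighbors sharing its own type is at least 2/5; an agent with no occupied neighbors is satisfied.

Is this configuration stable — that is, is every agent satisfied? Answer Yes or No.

Row 1: (1,2)R 2/2 ✓ · (1,4)B 0/1 ✗
Row 2: (2,1)R 3/4 ✓ · (2,2)R 4/5 ✓ · (2,4)R 2/3 ✓
Row 3: (3,1)B 0/4 ✗ · (3,2)R 5/6 ✓ · (3,3)R 6/6 ✓ · (3,4)R 3/3 ✓
Row 4: (4,2)R 3/5 ✓ · (4,3)R 4/5 ✓
Row 5: (5,1)B 0/1 ✗ · (5,4)B 0/1 ✗
For instance (1,4) has only 0/1 same-type neighbors, below 2/5.

No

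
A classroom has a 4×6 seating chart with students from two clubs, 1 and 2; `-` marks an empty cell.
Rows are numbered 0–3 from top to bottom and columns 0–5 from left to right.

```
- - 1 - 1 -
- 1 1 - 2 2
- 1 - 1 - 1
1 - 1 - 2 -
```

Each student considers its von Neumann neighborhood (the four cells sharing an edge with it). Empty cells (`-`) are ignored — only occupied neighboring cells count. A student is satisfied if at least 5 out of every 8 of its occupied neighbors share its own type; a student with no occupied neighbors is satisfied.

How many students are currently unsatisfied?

(0,2)1 1/1 ok
(0,4)1 0/1 unhappy
(1,1)1 2/2 ok
(1,2)1 2/2 ok
(1,4)2 1/2 unhappy
(1,5)2 1/2 unhappy
(2,1)1 1/1 ok
(2,3)1 0/0 ok
(2,5)1 0/1 unhappy
(3,0)1 0/0 ok
(3,2)1 0/0 ok
(3,4)2 0/0 ok
Unsatisfied: (0,4), (1,4), (1,5), (2,5) — 4 in total.

4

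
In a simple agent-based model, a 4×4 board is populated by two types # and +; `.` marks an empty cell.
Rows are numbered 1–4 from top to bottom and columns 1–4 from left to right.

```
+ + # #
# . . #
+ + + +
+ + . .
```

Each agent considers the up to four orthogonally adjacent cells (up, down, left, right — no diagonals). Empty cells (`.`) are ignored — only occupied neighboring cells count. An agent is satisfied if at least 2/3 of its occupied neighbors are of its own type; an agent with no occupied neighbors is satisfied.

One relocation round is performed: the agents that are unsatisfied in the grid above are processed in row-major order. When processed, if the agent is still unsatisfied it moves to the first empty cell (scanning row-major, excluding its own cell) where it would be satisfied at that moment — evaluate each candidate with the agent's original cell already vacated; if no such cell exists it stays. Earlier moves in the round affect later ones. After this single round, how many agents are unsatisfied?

Initially unsatisfied (in order): (1,1), (1,2), (1,3), (2,1), (2,4), (3,4).
  (1,1) → (2,2).
  (1,2) → (4,3).
  (1,3): now satisfied by earlier moves; stays.
  (2,1) → (1,1).
  (2,4) → (1,2).
  (3,4): now satisfied by earlier moves; stays.
Resulting grid:
# # # #
. + . .
+ + + +
+ + + .
Unsatisfied now: (2,2).

1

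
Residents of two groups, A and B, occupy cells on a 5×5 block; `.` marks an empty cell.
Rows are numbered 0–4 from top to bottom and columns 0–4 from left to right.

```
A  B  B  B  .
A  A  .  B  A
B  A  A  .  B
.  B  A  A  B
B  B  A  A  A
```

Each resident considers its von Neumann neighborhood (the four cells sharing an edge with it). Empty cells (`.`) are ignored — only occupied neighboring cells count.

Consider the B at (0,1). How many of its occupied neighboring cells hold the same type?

1

Occupied neighbors of (0,1): (1,1)=A, (0,0)=A, (0,2)=B.
Same type (B): 1 of 3.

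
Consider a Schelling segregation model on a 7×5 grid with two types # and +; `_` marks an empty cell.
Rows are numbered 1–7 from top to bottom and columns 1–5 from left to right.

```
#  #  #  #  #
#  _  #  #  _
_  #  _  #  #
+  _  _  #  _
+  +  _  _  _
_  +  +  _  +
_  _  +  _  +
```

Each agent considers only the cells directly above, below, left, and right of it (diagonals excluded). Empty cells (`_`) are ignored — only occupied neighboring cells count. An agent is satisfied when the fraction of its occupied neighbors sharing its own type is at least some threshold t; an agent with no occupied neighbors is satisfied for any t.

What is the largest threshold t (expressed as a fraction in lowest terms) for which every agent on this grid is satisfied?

(1,1)# 2/2
(1,2)# 2/2
(1,3)# 3/3
(1,4)# 3/3
(1,5)# 1/1
(2,1)# 1/1
(2,3)# 2/2
(2,4)# 3/3
(3,2)# — no occupied neighbors
(3,4)# 3/3
(3,5)# 1/1
(4,1)+ 1/1
(4,4)# 1/1
(5,1)+ 2/2
(5,2)+ 2/2
(6,2)+ 2/2
(6,3)+ 2/2
(6,5)+ 1/1
(7,3)+ 1/1
(7,5)+ 1/1
The smallest same-type fraction is 2/2 at (1,1), which reduces to 1/1. Any threshold above that leaves this agent unsatisfied.

1/1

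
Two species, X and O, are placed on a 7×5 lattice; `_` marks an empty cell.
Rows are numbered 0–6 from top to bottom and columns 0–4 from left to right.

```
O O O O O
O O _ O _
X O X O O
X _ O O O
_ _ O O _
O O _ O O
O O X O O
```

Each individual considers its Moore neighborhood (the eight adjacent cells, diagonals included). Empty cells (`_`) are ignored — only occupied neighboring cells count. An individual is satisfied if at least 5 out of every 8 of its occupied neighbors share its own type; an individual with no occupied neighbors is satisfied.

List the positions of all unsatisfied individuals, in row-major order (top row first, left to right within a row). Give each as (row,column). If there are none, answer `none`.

Row 0: (0,0)O 3/3 ok · (0,1)O 4/4 ok · (0,2)O 4/4 ok · (0,3)O 3/3 ok · (0,4)O 2/2 ok
Row 1: (1,0)O 4/5 ok · (1,1)O 5/7 ok · (1,3)O 5/6 ok
Row 2: (2,0)X 1/4 unhappy · (2,1)O 3/6 unhappy · (2,2)X 0/6 unhappy · (2,3)O 5/6 ok · (2,4)O 4/4 ok
Row 3: (3,0)X 1/2 unhappy · (3,2)O 5/6 ok · (3,3)O 6/7 ok · (3,4)O 4/4 ok
Row 4: (4,2)O 5/5 ok · (4,3)O 6/6 ok
Row 5: (5,0)O 3/3 ok · (5,1)O 4/5 ok · (5,3)O 5/6 ok · (5,4)O 4/4 ok
Row 6: (6,0)O 3/3 ok · (6,1)O 3/4 ok · (6,2)X 0/4 unhappy · (6,3)O 3/4 ok · (6,4)O 3/3 ok

(2,0), (2,1), (2,2), (3,0), (6,2)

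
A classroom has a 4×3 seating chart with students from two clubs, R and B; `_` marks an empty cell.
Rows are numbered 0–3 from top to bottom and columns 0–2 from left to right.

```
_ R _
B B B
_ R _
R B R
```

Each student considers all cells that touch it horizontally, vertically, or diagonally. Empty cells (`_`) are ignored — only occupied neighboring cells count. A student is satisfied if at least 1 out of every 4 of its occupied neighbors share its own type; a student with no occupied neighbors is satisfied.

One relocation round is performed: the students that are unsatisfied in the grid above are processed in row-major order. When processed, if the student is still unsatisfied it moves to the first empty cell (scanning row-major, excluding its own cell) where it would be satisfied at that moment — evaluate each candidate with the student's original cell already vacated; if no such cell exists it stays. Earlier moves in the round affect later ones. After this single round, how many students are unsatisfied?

0

Initially unsatisfied (in order): (0,1), (3,1).
  (0,1) → (2,0).
  (3,1) → (0,0).
Resulting grid:
B _ _
B B B
R R _
R _ R
All satisfied now.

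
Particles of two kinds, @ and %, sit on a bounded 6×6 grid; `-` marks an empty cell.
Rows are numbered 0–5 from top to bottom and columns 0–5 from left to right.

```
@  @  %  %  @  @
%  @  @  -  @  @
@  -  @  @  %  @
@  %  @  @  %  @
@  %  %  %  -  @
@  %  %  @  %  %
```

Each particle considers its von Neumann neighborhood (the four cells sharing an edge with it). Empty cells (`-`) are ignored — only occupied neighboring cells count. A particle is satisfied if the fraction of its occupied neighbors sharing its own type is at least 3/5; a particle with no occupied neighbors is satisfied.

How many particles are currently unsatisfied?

Row 0: (0,0)@ 1/2 not · (0,1)@ 2/3 satisfied · (0,2)% 1/3 not · (0,3)% 1/2 not · (0,4)@ 2/3 satisfied · (0,5)@ 2/2 satisfied
Row 1: (1,0)% 0/3 not · (1,1)@ 2/3 satisfied · (1,2)@ 2/3 satisfied · (1,4)@ 2/3 satisfied · (1,5)@ 3/3 satisfied
Row 2: (2,0)@ 1/2 not · (2,2)@ 3/3 satisfied · (2,3)@ 2/3 satisfied · (2,4)% 1/4 not · (2,5)@ 2/3 satisfied
Row 3: (3,0)@ 2/3 satisfied · (3,1)% 1/3 not · (3,2)@ 2/4 not · (3,3)@ 2/4 not · (3,4)% 1/3 not · (3,5)@ 2/3 satisfied
Row 4: (4,0)@ 2/3 satisfied · (4,1)% 3/4 satisfied · (4,2)% 3/4 satisfied · (4,3)% 1/3 not · (4,5)@ 1/2 not
Row 5: (5,0)@ 1/2 not · (5,1)% 2/3 satisfied · (5,2)% 2/3 satisfied · (5,3)@ 0/3 not · (5,4)% 1/2 not · (5,5)% 1/2 not
Unsatisfied: (0,0), (0,2), (0,3), (1,0), (2,0), (2,4), (3,1), (3,2), (3,3), (3,4), (4,3), (4,5), (5,0), (5,3), (5,4), (5,5) — 16 in total.

16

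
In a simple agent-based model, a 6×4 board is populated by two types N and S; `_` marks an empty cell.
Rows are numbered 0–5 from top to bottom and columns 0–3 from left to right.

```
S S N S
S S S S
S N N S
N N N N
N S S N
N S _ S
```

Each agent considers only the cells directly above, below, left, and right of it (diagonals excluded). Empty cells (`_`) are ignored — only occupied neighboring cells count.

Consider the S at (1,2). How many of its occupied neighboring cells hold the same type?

2

Occupied neighbors of (1,2): (0,2)=N, (2,2)=N, (1,1)=S, (1,3)=S.
Same type (S): 2 of 4.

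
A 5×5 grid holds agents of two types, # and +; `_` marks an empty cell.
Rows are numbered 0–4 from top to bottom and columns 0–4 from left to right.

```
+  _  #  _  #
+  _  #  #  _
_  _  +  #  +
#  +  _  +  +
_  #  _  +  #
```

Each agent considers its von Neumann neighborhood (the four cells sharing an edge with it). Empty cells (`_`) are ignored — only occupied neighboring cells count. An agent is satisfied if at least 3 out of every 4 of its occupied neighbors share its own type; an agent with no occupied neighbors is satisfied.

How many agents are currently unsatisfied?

Row 0: (0,0)+ 1/1 satisfied · (0,2)# 1/1 satisfied · (0,4)# 0/0 satisfied
Row 1: (1,0)+ 1/1 satisfied · (1,2)# 2/3 not · (1,3)# 2/2 satisfied
Row 2: (2,2)+ 0/2 not · (2,3)# 1/4 not · (2,4)+ 1/2 not
Row 3: (3,0)# 0/1 not · (3,1)+ 0/2 not · (3,3)+ 2/3 not · (3,4)+ 2/3 not
Row 4: (4,1)# 0/1 not · (4,3)+ 1/2 not · (4,4)# 0/2 not
Unsatisfied: (1,2), (2,2), (2,3), (2,4), (3,0), (3,1), (3,3), (3,4), (4,1), (4,3), (4,4) — 11 in total.

11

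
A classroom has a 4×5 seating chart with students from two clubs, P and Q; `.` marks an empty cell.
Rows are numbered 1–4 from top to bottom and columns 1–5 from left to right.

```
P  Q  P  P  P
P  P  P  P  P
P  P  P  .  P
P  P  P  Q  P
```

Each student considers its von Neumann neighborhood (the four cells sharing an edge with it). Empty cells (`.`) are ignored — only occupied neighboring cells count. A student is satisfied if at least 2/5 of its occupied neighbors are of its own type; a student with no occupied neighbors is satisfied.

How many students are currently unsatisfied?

2

Row 1: (1,1)P 1/2 ok · (1,2)Q 0/3 unhappy · (1,3)P 2/3 ok · (1,4)P 3/3 ok · (1,5)P 2/2 ok
Row 2: (2,1)P 3/3 ok · (2,2)P 3/4 ok · (2,3)P 4/4 ok · (2,4)P 3/3 ok · (2,5)P 3/3 ok
Row 3: (3,1)P 3/3 ok · (3,2)P 4/4 ok · (3,3)P 3/3 ok · (3,5)P 2/2 ok
Row 4: (4,1)P 2/2 ok · (4,2)P 3/3 ok · (4,3)P 2/3 ok · (4,4)Q 0/2 unhappy · (4,5)P 1/2 ok
Unsatisfied: (1,2), (4,4) — 2 in total.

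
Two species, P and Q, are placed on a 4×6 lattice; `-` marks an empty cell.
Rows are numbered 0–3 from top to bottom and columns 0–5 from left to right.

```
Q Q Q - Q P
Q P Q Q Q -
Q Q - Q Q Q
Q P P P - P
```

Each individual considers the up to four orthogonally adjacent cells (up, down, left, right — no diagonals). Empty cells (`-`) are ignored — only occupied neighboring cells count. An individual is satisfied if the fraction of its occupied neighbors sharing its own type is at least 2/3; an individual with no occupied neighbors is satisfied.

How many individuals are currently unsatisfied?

(0,0)Q 2/2 satisfied
(0,1)Q 2/3 satisfied
(0,2)Q 2/2 satisfied
(0,4)Q 1/2 not
(0,5)P 0/1 not
(1,0)Q 2/3 satisfied
(1,1)P 0/4 not
(1,2)Q 2/3 satisfied
(1,3)Q 3/3 satisfied
(1,4)Q 3/3 satisfied
(2,0)Q 3/3 satisfied
(2,1)Q 1/3 not
(2,3)Q 2/3 satisfied
(2,4)Q 3/3 satisfied
(2,5)Q 1/2 not
(3,0)Q 1/2 not
(3,1)P 1/3 not
(3,2)P 2/2 satisfied
(3,3)P 1/2 not
(3,5)P 0/1 not
Unsatisfied: (0,4), (0,5), (1,1), (2,1), (2,5), (3,0), (3,1), (3,3), (3,5) — 9 in total.

9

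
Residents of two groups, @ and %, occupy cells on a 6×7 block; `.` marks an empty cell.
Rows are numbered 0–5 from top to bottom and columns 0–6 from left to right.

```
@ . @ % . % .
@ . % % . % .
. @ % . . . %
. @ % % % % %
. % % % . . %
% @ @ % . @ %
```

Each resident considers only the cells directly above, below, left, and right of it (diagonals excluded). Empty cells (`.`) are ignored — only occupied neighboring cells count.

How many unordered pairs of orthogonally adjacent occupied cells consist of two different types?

10

Scan each occupied cell's neighbors to the right and below so each pair is counted once.
Row 0: @(0,0)–@(1,0)= @(0,2)–%(0,3)≠ @(0,2)–%(1,2)≠ %(0,3)–%(1,3)= %(0,5)–%(1,5)=  → 2/5 unlike.
Row 1: %(1,2)–%(1,3)= %(1,2)–%(2,2)=  → 0/2 unlike.
Row 2: @(2,1)–%(2,2)≠ @(2,1)–@(3,1)= %(2,2)–%(3,2)= %(2,6)–%(3,6)=  → 1/4 unlike.
Row 3: @(3,1)–%(3,2)≠ @(3,1)–%(4,1)≠ %(3,2)–%(3,3)= %(3,2)–%(4,2)= %(3,3)–%(3,4)= %(3,3)–%(4,3)= %(3,4)–%(3,5)= %(3,5)–%(3,6)= %(3,6)–%(4,6)=  → 2/9 unlike.
Row 4: %(4,1)–%(4,2)= %(4,1)–@(5,1)≠ %(4,2)–%(4,3)= %(4,2)–@(5,2)≠ %(4,3)–%(5,3)= %(4,6)–%(5,6)=  → 2/6 unlike.
Row 5: %(5,0)–@(5,1)≠ @(5,1)–@(5,2)= @(5,2)–%(5,3)≠ @(5,5)–%(5,6)≠  → 3/4 unlike.
Total adjacent occupied pairs: 30; unlike-type pairs: 10.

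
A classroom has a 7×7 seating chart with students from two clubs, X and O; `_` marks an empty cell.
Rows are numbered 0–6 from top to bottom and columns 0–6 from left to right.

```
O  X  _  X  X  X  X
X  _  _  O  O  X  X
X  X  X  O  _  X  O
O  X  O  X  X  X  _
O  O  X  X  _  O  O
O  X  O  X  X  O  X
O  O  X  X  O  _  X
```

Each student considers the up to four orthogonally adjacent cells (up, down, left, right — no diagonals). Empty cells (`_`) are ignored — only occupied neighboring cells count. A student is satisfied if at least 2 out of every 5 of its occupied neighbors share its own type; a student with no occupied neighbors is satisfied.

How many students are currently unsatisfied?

Row 0: (0,0)O 0/2 not · (0,1)X 0/1 not · (0,3)X 1/2 satisfied · (0,4)X 2/3 satisfied · (0,5)X 3/3 satisfied · (0,6)X 2/2 satisfied
Row 1: (1,0)X 1/2 satisfied · (1,3)O 2/3 satisfied · (1,4)O 1/3 not · (1,5)X 3/4 satisfied · (1,6)X 2/3 satisfied
Row 2: (2,0)X 2/3 satisfied · (2,1)X 3/3 satisfied · (2,2)X 1/3 not · (2,3)O 1/3 not · (2,5)X 2/3 satisfied · (2,6)O 0/2 not
Row 3: (3,0)O 1/3 not · (3,1)X 1/4 not · (3,2)O 0/4 not · (3,3)X 2/4 satisfied · (3,4)X 2/2 satisfied · (3,5)X 2/3 satisfied
Row 4: (4,0)O 3/3 satisfied · (4,1)O 1/4 not · (4,2)X 1/4 not · (4,3)X 3/3 satisfied · (4,5)O 2/3 satisfied · (4,6)O 1/2 satisfied
Row 5: (5,0)O 2/3 satisfied · (5,1)X 0/4 not · (5,2)O 0/4 not · (5,3)X 3/4 satisfied · (5,4)X 1/3 not · (5,5)O 1/3 not · (5,6)X 1/3 not
Row 6: (6,0)O 2/2 satisfied · (6,1)O 1/3 not · (6,2)X 1/3 not · (6,3)X 2/3 satisfied · (6,4)O 0/2 not · (6,6)X 1/1 satisfied
Unsatisfied: (0,0), (0,1), (1,4), (2,2), (2,3), (2,6), (3,0), (3,1), (3,2), (4,1), (4,2), (5,1), (5,2), (5,4), (5,5), (5,6), (6,1), (6,2), (6,4) — 19 in total.

19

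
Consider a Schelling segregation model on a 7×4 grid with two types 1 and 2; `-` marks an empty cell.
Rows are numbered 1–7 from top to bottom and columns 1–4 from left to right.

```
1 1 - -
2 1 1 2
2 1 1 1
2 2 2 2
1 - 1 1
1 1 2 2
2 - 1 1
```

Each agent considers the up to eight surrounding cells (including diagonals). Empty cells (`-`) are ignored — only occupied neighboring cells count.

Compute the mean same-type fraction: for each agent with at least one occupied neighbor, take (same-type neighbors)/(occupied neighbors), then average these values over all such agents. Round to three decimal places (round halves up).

Row 1: (1,1)1 2/3 · (1,2)1 3/4
Row 2: (2,1)2 1/5 · (2,2)1 5/7 · (2,3)1 5/6 · (2,4)2 0/3
Row 3: (3,1)2 3/5 · (3,2)1 3/8 · (3,3)1 4/8 · (3,4)1 2/5
Row 4: (4,1)2 2/4 · (4,2)2 3/7 · (4,3)2 2/7 · (4,4)2 1/5
Row 5: (5,1)1 2/4 · (5,3)1 2/7 · (5,4)1 1/5
Row 6: (6,1)1 2/3 · (6,2)1 4/6 · (6,3)2 1/6 · (6,4)2 1/5
Row 7: (7,1)2 0/2 · (7,3)1 2/4 · (7,4)1 1/3
Sum over 24 agents: 2/3 + 3/4 + 1/5 + 5/7 + 5/6 + 0/3 + 3/5 + 3/8 + 4/8 + 2/5 + 2/4 + 3/7 + 2/7 + 1/5 + 2/4 + 2/7 + 1/5 + 2/3 + 4/6 + 1/6 + 1/5 + 0/2 + 2/4 + 1/3 = 8377/840; mean = 8377/840 ÷ 24 = 8377/20160 = 0.415525… → 0.416.

0.416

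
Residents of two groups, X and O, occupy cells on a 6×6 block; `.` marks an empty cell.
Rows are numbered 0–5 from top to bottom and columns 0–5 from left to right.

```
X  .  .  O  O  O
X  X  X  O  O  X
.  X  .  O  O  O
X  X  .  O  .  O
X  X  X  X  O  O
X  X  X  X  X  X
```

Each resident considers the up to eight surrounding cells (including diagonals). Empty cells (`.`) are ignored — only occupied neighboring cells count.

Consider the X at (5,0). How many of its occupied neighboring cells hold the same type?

Occupied neighbors of (5,0): (4,0)=X, (4,1)=X, (5,1)=X.
Same type (X): 3 of 3.

3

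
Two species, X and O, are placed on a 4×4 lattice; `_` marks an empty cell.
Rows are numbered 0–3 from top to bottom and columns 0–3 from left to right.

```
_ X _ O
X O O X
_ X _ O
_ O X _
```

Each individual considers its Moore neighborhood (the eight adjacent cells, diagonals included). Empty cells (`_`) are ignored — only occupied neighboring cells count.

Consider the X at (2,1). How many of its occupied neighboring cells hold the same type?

2

Occupied neighbors of (2,1): (1,0)=X, (1,1)=O, (1,2)=O, (3,1)=O, (3,2)=X.
Same type (X): 2 of 5.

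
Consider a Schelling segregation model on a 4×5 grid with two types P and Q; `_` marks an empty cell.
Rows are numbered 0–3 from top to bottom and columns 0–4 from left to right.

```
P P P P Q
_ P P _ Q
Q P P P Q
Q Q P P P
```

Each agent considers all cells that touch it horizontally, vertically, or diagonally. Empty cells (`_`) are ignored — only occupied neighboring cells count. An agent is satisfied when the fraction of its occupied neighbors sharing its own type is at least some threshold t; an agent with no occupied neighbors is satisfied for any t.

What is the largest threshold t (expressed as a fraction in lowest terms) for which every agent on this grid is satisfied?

Row 0: (0,0)P 2/2 · (0,1)P 4/4 · (0,2)P 4/4 · (0,3)P 2/4 · (0,4)Q 1/2
Row 1: (1,1)P 6/7 · (1,2)P 7/7 · (1,4)Q 2/4
Row 2: (2,0)Q 2/4 · (2,1)P 4/7 · (2,2)P 6/7 · (2,3)P 5/7 · (2,4)Q 1/4
Row 3: (3,0)Q 2/3 · (3,1)Q 2/5 · (3,2)P 4/5 · (3,3)P 4/5 · (3,4)P 2/3
The smallest same-type fraction is 1/4 at (2,4), which reduces to 1/4. Any threshold above that leaves this agent unsatisfied.

1/4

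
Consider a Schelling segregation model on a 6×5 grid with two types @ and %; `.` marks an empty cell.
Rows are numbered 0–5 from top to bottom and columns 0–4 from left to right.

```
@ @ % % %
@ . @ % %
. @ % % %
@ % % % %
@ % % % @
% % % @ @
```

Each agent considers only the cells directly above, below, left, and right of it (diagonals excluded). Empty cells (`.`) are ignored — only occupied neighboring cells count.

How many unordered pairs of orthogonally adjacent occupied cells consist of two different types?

Scan each occupied cell's neighbors to the right and below so each pair is counted once.
From row 0: 2 unlike of 8 pairs (running 2/8).
From row 1: 2 unlike of 5 pairs (running 4/13).
From row 2: 2 unlike of 7 pairs (running 6/20).
From row 3: 2 unlike of 9 pairs (running 8/29).
From row 4: 4 unlike of 9 pairs (running 12/38).
From row 5: 1 unlike of 4 pairs (running 13/42).
Total adjacent occupied pairs: 42; unlike-type pairs: 13.

13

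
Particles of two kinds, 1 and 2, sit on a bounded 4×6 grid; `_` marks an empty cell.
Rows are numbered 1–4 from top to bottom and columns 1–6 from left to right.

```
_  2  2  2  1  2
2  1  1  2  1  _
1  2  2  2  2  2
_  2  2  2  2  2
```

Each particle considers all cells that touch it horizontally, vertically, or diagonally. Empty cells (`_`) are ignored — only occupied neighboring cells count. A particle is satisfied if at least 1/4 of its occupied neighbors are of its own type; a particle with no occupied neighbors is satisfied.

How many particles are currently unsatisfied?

3

Row 1: (1,2)2 2/4 ✓ · (1,3)2 3/5 ✓ · (1,4)2 2/5 ✓ · (1,5)1 1/4 ✓ · (1,6)2 0/2 ✗
Row 2: (2,1)2 2/4 ✓ · (2,2)1 2/7 ✓ · (2,3)1 1/8 ✗ · (2,4)2 5/8 ✓ · (2,5)1 1/7 ✗
Row 3: (3,1)1 1/4 ✓ · (3,2)2 4/7 ✓ · (3,3)2 6/8 ✓ · (3,4)2 6/8 ✓ · (3,5)2 6/7 ✓ · (3,6)2 3/4 ✓
Row 4: (4,2)2 3/4 ✓ · (4,3)2 5/5 ✓ · (4,4)2 5/5 ✓ · (4,5)2 5/5 ✓ · (4,6)2 3/3 ✓
Unsatisfied: (1,6), (2,3), (2,5) — 3 in total.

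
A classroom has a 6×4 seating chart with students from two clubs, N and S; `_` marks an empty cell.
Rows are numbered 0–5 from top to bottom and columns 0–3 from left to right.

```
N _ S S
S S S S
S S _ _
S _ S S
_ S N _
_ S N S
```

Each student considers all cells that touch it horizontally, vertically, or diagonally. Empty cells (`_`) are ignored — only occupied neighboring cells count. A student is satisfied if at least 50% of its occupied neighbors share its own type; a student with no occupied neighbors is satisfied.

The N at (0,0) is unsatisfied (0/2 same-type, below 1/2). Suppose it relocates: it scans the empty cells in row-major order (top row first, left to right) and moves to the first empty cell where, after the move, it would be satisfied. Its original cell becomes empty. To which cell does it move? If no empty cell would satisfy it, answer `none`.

Vacating (0,0). Empty cells in order:
  (0,1): 0/4 same-type → still unsatisfied.
  (2,2): 0/6 same-type → still unsatisfied.
  (2,3): 0/4 same-type → still unsatisfied.
  (3,1): 1/6 same-type → still unsatisfied.
  (4,0): 0/3 same-type → still unsatisfied.
  (4,3): 2/5 same-type → still unsatisfied.
  (5,0): 0/2 same-type → still unsatisfied.

none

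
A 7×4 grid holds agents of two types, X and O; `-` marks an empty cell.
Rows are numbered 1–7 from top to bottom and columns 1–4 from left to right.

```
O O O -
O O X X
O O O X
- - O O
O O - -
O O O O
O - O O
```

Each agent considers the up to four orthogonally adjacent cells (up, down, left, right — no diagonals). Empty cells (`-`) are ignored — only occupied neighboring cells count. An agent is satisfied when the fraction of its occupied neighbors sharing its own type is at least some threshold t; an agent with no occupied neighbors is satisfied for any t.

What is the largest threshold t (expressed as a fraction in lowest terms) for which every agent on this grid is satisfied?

Row 1: (1,1)O 2/2 · (1,2)O 3/3 · (1,3)O 1/2
Row 2: (2,1)O 3/3 · (2,2)O 3/4 · (2,3)X 1/4 · (2,4)X 2/2
Row 3: (3,1)O 2/2 · (3,2)O 3/3 · (3,3)O 2/4 · (3,4)X 1/3
Row 4: (4,3)O 2/2 · (4,4)O 1/2
Row 5: (5,1)O 2/2 · (5,2)O 2/2
Row 6: (6,1)O 3/3 · (6,2)O 3/3 · (6,3)O 3/3 · (6,4)O 2/2
Row 7: (7,1)O 1/1 · (7,3)O 2/2 · (7,4)O 2/2
The smallest same-type fraction is 1/4 at (2,3), which reduces to 1/4. Any threshold above that leaves this agent unsatisfied.

1/4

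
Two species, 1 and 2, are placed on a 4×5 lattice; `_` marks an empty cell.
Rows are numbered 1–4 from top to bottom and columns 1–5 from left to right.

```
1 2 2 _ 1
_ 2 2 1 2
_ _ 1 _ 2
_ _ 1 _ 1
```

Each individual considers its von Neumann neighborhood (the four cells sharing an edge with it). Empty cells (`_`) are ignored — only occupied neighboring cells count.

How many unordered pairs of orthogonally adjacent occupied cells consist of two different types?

6

Scan each occupied cell's neighbors to the right and below so each pair is counted once.
From row 1: 2 unlike of 5 pairs (running 2/5).
From row 2: 3 unlike of 5 pairs (running 5/10).
From row 3: 1 unlike of 2 pairs (running 6/12).
Total adjacent occupied pairs: 12; unlike-type pairs: 6.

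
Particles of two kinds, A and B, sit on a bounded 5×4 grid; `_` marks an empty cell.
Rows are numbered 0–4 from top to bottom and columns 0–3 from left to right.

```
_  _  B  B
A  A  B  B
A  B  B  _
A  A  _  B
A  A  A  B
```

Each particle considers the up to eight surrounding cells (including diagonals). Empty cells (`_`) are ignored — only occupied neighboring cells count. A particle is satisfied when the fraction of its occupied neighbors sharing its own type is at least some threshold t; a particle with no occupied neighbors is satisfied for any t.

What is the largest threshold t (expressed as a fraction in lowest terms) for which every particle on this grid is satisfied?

Row 0: (0,2)B 3/4 · (0,3)B 3/3
Row 1: (1,0)A 2/3 · (1,1)A 2/6 · (1,2)B 5/6 · (1,3)B 4/4
Row 2: (2,0)A 4/5 · (2,1)B 2/7 · (2,2)B 4/6
Row 3: (3,0)A 4/5 · (3,1)A 5/7 · (3,3)B 2/3
Row 4: (4,0)A 3/3 · (4,1)A 4/4 · (4,2)A 2/4 · (4,3)B 1/2
The smallest same-type fraction is 2/7 at (2,1), which reduces to 2/7. Any threshold above that leaves this particle unsatisfied.

2/7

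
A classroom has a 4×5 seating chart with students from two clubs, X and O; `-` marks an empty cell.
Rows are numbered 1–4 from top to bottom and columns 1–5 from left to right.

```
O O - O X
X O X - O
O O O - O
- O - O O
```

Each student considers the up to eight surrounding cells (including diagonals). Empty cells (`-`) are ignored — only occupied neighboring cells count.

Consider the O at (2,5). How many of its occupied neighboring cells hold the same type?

2

Occupied neighbors of (2,5): (1,4)=O, (1,5)=X, (3,5)=O.
Same type (O): 2 of 3.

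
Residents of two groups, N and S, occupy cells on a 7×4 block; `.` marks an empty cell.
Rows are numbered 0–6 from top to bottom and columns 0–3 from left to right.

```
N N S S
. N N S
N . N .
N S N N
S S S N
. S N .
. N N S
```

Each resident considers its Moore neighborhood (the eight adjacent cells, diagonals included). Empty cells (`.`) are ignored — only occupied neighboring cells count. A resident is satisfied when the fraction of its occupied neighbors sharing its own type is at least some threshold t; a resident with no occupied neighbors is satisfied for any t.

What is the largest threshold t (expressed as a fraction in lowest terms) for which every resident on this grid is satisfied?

(0,0)N 2/2
(0,1)N 3/4
(0,2)S 2/5
(0,3)S 2/3
(1,1)N 5/6
(1,2)N 3/6
(1,3)S 2/4
(2,0)N 2/3
(2,2)N 4/6
(3,0)N 1/4
(3,1)S 3/7
(3,2)N 3/6
(3,3)N 3/4
(4,0)S 3/4
(4,1)S 4/7
(4,2)S 3/7
(4,3)N 3/4
(5,1)S 3/6
(5,2)N 3/7
(6,1)N 2/3
(6,2)N 2/4
(6,3)S 0/2
The smallest same-type fraction is 0/2 at (6,3), which reduces to 0/1. Any threshold above that leaves this resident unsatisfied.

0/1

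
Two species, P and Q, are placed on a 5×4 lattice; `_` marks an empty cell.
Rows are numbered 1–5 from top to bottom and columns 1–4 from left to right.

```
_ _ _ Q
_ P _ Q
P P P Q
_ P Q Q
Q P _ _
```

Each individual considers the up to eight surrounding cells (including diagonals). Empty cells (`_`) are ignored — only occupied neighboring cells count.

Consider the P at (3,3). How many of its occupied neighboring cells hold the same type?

Occupied neighbors of (3,3): (2,2)=P, (2,4)=Q, (3,2)=P, (3,4)=Q, (4,2)=P, (4,3)=Q, (4,4)=Q.
Same type (P): 3 of 7.

3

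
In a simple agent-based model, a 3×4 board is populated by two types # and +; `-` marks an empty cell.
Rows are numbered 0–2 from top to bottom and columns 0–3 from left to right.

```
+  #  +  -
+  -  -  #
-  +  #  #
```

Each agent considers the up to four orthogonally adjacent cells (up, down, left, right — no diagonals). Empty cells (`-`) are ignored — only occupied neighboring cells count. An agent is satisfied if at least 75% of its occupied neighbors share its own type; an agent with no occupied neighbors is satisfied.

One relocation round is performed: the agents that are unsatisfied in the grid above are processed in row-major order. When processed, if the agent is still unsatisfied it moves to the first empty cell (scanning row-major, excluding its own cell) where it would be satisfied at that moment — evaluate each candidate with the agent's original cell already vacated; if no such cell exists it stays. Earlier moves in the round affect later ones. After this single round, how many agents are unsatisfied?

Initially unsatisfied (in order): (0,0), (0,1), (0,2), (2,1), (2,2).
  (0,0) → (2,0).
  (0,1): no empty cell satisfies it; stays.
  (0,2): no empty cell satisfies it; stays.
  (2,1): no empty cell satisfies it; stays.
  (2,2): no empty cell satisfies it; stays.
Resulting grid:
- # + -
+ - - #
+ + # #
Unsatisfied now: (0,1), (0,2), (2,1), (2,2).

4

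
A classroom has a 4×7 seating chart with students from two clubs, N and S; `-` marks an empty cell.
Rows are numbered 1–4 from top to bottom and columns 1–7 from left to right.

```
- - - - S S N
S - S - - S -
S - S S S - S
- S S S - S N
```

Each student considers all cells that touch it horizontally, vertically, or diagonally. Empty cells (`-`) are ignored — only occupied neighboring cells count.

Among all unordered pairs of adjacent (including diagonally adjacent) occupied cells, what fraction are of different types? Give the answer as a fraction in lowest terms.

4/25

Scan each occupied cell's neighbors to the right and below (and the two forward diagonals) so each pair is counted once.
From row 1: 2 unlike of 5 pairs (running 2/5).
From row 2: 0 unlike of 5 pairs (running 2/10).
From row 3: 1 unlike of 12 pairs (running 3/22).
From row 4: 1 unlike of 3 pairs (running 4/25).
Total adjacent occupied pairs: 25; unlike-type pairs: 4.
4/25 is already in lowest terms.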